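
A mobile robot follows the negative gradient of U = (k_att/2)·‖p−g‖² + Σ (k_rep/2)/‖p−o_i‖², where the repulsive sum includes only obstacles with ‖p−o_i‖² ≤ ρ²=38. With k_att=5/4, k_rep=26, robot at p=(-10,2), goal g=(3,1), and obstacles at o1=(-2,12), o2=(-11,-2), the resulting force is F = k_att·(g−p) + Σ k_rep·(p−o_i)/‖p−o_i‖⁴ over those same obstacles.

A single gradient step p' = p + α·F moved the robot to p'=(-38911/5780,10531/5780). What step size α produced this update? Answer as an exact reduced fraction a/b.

F_att = 5/4·(g−p) = 5/4·(13,-1) = (16.2500,-1.2500)
o1: d²=164 > ρ²=38 → inactive
o2: d²=17 ≤ ρ²=38; F_rep = 26·(1,4)/17² = (0.0900,0.3599)
F = F_att + ΣF_rep = (16.3400,-0.8901)
Δp = p'−p = (3.2680,-0.1780); α = Δx/Fx = (18889/5780) / (18889/1156) = 1/5
check: Δy/Fy = (-1029/5780) / (-1029/1156) = 1/5 ✓

α = 1/5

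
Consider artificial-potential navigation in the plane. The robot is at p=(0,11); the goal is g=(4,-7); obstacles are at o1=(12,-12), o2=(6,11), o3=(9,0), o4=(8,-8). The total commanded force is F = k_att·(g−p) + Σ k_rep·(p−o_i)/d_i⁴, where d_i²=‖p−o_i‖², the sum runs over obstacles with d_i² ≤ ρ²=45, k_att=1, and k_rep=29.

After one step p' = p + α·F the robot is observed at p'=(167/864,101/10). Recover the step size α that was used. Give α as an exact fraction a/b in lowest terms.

α = 1/20

F_att = 1·(g−p) = 1·(4,-18) = (4.0000,-18.0000)
o1: d²=673 > ρ²=45 → inactive
o2: d²=36 ≤ ρ²=45; F_rep = 29·(-6,0)/36² = (-0.1343,0.0000)
o3: d²=202 > ρ²=45 → inactive
o4: d²=425 > ρ²=45 → inactive
F = F_att + ΣF_rep = (3.8657,-18.0000)
Δp = p'−p = (0.1933,-0.9000); α = Δx/Fx = (167/864) / (835/216) = 1/20
check: Δy/Fy = (-9/10) / (-18) = 1/20 ✓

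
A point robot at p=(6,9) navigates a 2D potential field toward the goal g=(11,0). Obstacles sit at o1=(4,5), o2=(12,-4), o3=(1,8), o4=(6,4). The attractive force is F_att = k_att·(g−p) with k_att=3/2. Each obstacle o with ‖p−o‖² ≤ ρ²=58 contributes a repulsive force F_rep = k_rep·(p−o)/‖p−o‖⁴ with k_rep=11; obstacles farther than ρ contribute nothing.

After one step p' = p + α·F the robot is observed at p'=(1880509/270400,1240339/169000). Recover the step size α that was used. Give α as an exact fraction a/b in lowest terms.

α = 1/8

F_att = 3/2·(g−p) = 3/2·(5,-9) = (7.5000,-13.5000)
o1: d²=20 ≤ ρ²=58; F_rep = 11·(2,4)/20² = (0.0550,0.1100)
o2: d²=205 > ρ²=58 → inactive
o3: d²=26 ≤ ρ²=58; F_rep = 11·(5,1)/26² = (0.0814,0.0163)
o4: d²=25 ≤ ρ²=58; F_rep = 11·(0,5)/25² = (0.0000,0.0880)
F = F_att + ΣF_rep = (7.6364,-13.2857)
Δp = p'−p = (0.9545,-1.6607); α = Δx/Fx = (258109/270400) / (258109/33800) = 1/8
check: Δy/Fy = (-280661/169000) / (-280661/21125) = 1/8 ✓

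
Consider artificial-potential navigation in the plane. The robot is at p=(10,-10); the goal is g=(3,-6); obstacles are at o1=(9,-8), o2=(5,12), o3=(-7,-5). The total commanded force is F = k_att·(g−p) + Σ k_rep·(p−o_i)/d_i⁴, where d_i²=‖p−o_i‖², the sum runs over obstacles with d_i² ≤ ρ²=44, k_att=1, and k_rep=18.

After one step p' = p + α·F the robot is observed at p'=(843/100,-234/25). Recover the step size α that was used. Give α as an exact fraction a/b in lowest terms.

α = 1/4

F_att = 1·(g−p) = 1·(-7,4) = (-7.0000,4.0000)
o1: d²=5 ≤ ρ²=44; F_rep = 18·(1,-2)/5² = (0.7200,-1.4400)
o2: d²=509 > ρ²=44 → inactive
o3: d²=314 > ρ²=44 → inactive
F = F_att + ΣF_rep = (-6.2800,2.5600)
Δp = p'−p = (-1.5700,0.6400); α = Δx/Fx = (-157/100) / (-157/25) = 1/4
check: Δy/Fy = (16/25) / (64/25) = 1/4 ✓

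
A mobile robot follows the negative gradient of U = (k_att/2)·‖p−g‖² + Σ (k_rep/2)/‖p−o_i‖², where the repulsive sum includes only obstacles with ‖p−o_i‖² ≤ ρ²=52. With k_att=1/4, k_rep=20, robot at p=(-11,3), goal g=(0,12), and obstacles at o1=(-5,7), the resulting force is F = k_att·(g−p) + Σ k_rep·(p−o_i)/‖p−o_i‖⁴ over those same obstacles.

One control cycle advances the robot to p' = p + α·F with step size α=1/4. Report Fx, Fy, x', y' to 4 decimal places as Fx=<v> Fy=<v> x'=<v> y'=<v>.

F_att = 1/4·(g−p) = 1/4·(11,9) = (2.7500,2.2500)
o1: d²=52 ≤ ρ²=52; F_rep = 20·(-6,-4)/52² = (-0.0444,-0.0296)
F = F_att + ΣF_rep = (2.7056,2.2204)
p' = p + 1/4·F = (-10.3236,3.5551)

Fx=2.7056 Fy=2.2204 x'=-10.3236 y'=3.5551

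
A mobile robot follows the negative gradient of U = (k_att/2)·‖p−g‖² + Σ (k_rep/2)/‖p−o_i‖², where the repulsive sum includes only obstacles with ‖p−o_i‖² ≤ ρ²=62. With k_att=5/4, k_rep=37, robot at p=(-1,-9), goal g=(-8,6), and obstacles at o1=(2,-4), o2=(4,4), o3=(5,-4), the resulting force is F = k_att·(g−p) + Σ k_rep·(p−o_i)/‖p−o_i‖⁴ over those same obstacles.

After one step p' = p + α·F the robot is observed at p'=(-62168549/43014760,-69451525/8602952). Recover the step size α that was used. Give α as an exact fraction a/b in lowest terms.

F_att = 5/4·(g−p) = 5/4·(-7,15) = (-8.7500,18.7500)
o1: d²=34 ≤ ρ²=62; F_rep = 37·(-3,-5)/34² = (-0.0960,-0.1600)
o2: d²=194 > ρ²=62 → inactive
o3: d²=61 ≤ ρ²=62; F_rep = 37·(-6,-5)/61² = (-0.0597,-0.0497)
F = F_att + ΣF_rep = (-8.9057,18.5402)
Δp = p'−p = (-0.4453,0.9270); α = Δx/Fx = (-19153789/43014760) / (-19153789/2150738) = 1/20
check: Δy/Fy = (7975043/8602952) / (39875215/2150738) = 1/20 ✓

α = 1/20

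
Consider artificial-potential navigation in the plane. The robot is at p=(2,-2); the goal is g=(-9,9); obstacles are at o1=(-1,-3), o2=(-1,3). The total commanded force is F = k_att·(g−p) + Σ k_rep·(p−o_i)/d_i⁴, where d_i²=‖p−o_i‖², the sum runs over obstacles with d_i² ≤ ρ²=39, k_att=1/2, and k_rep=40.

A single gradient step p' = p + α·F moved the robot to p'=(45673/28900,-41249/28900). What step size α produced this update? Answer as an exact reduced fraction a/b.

F_att = 1/2·(g−p) = 1/2·(-11,11) = (-5.5000,5.5000)
o1: d²=10 ≤ ρ²=39; F_rep = 40·(3,1)/10² = (1.2000,0.4000)
o2: d²=34 ≤ ρ²=39; F_rep = 40·(3,-5)/34² = (0.1038,-0.1730)
F = F_att + ΣF_rep = (-4.1962,5.7270)
Δp = p'−p = (-0.4196,0.5727); α = Δx/Fx = (-12127/28900) / (-12127/2890) = 1/10
check: Δy/Fy = (16551/28900) / (16551/2890) = 1/10 ✓

α = 1/10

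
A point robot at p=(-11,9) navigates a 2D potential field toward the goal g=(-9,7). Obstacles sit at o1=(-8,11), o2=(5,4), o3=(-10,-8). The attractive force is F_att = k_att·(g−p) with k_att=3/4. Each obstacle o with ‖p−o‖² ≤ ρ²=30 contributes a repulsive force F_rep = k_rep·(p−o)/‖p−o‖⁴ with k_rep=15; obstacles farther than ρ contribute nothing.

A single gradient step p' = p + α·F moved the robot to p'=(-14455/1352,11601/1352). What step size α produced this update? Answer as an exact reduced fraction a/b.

α = 1/4

F_att = 3/4·(g−p) = 3/4·(2,-2) = (1.5000,-1.5000)
o1: d²=13 ≤ ρ²=30; F_rep = 15·(-3,-2)/13² = (-0.2663,-0.1775)
o2: d²=281 > ρ²=30 → inactive
o3: d²=290 > ρ²=30 → inactive
F = F_att + ΣF_rep = (1.2337,-1.6775)
Δp = p'−p = (0.3084,-0.4194); α = Δx/Fx = (417/1352) / (417/338) = 1/4
check: Δy/Fy = (-567/1352) / (-567/338) = 1/4 ✓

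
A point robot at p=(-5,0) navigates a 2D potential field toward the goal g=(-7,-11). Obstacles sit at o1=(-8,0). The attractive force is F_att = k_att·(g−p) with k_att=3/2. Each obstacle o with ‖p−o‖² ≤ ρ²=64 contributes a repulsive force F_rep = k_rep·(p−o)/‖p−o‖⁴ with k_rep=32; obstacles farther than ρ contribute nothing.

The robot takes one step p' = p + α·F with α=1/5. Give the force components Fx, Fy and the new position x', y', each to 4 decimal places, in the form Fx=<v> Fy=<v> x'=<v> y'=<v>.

Fx=-1.8148 Fy=-16.5000 x'=-5.3630 y'=-3.3000

F_att = 3/2·(g−p) = 3/2·(-2,-11) = (-3.0000,-16.5000)
o1: d²=9 ≤ ρ²=64; F_rep = 32·(3,0)/9² = (1.1852,0.0000)
F = F_att + ΣF_rep = (-1.8148,-16.5000)
p' = p + 1/5·F = (-5.3630,-3.3000)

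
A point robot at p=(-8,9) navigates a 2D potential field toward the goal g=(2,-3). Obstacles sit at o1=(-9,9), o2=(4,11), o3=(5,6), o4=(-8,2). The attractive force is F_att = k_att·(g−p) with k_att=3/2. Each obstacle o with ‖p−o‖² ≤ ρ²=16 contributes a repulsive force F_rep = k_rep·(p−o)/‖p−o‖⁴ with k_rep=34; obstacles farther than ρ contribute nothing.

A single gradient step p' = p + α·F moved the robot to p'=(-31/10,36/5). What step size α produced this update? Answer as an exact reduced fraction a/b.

F_att = 3/2·(g−p) = 3/2·(10,-12) = (15.0000,-18.0000)
o1: d²=1 ≤ ρ²=16; F_rep = 34·(1,0)/1² = (34.0000,0.0000)
o2: d²=148 > ρ²=16 → inactive
o3: d²=178 > ρ²=16 → inactive
o4: d²=49 > ρ²=16 → inactive
F = F_att + ΣF_rep = (49.0000,-18.0000)
Δp = p'−p = (4.9000,-1.8000); α = Δx/Fx = (49/10) / (49) = 1/10
check: Δy/Fy = (-9/5) / (-18) = 1/10 ✓

α = 1/10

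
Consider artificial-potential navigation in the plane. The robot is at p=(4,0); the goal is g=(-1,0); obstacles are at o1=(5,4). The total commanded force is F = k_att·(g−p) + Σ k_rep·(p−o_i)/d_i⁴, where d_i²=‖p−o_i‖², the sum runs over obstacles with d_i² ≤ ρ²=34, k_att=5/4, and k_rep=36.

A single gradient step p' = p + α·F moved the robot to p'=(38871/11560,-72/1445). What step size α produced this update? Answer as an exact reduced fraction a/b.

F_att = 5/4·(g−p) = 5/4·(-5,0) = (-6.2500,0.0000)
o1: d²=17 ≤ ρ²=34; F_rep = 36·(-1,-4)/17² = (-0.1246,-0.4983)
F = F_att + ΣF_rep = (-6.3746,-0.4983)
Δp = p'−p = (-0.6375,-0.0498); α = Δx/Fx = (-7369/11560) / (-7369/1156) = 1/10
check: Δy/Fy = (-72/1445) / (-144/289) = 1/10 ✓

α = 1/10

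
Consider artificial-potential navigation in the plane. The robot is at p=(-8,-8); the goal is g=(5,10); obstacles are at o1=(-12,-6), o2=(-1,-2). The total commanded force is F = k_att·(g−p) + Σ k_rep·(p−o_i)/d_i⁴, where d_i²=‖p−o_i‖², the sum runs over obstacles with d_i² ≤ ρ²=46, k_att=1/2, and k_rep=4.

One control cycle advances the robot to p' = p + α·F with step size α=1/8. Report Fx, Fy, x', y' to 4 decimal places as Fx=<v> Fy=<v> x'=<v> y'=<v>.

Fx=6.5400 Fy=8.9800 x'=-7.1825 y'=-6.8775

F_att = 1/2·(g−p) = 1/2·(13,18) = (6.5000,9.0000)
o1: d²=20 ≤ ρ²=46; F_rep = 4·(4,-2)/20² = (0.0400,-0.0200)
o2: d²=85 > ρ²=46 → inactive
F = F_att + ΣF_rep = (6.5400,8.9800)
p' = p + 1/8·F = (-7.1825,-6.8775)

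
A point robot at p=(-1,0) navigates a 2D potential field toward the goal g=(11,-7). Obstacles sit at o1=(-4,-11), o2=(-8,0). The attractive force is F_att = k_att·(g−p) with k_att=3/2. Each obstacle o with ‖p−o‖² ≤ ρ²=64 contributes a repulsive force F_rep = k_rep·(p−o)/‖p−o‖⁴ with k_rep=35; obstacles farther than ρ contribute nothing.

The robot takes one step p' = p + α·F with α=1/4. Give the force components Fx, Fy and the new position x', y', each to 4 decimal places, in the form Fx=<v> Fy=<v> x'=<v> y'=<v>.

Fx=18.1020 Fy=-10.5000 x'=3.5255 y'=-2.6250

F_att = 3/2·(g−p) = 3/2·(12,-7) = (18.0000,-10.5000)
o1: d²=130 > ρ²=64 → inactive
o2: d²=49 ≤ ρ²=64; F_rep = 35·(7,0)/49² = (0.1020,0.0000)
F = F_att + ΣF_rep = (18.1020,-10.5000)
p' = p + 1/4·F = (3.5255,-2.6250)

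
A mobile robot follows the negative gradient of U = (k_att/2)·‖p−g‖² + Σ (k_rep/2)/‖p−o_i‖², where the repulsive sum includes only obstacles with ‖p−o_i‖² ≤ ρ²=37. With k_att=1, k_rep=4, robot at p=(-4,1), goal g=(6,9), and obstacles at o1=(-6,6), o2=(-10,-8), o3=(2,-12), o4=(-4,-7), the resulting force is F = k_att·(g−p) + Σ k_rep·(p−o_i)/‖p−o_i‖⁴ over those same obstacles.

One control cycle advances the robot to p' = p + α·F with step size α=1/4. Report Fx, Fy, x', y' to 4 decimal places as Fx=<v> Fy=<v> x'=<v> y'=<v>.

F_att = 1·(g−p) = 1·(10,8) = (10.0000,8.0000)
o1: d²=29 ≤ ρ²=37; F_rep = 4·(2,-5)/29² = (0.0095,-0.0238)
o2: d²=117 > ρ²=37 → inactive
o3: d²=205 > ρ²=37 → inactive
o4: d²=64 > ρ²=37 → inactive
F = F_att + ΣF_rep = (10.0095,7.9762)
p' = p + 1/4·F = (-1.4976,2.9941)

Fx=10.0095 Fy=7.9762 x'=-1.4976 y'=2.9941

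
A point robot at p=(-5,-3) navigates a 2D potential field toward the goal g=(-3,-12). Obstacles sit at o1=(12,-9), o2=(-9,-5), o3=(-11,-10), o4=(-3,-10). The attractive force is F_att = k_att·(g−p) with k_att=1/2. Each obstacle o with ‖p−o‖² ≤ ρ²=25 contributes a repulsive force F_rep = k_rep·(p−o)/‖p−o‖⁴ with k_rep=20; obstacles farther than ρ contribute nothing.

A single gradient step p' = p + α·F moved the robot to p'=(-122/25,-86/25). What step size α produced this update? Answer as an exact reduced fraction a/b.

F_att = 1/2·(g−p) = 1/2·(2,-9) = (1.0000,-4.5000)
o1: d²=325 > ρ²=25 → inactive
o2: d²=20 ≤ ρ²=25; F_rep = 20·(4,2)/20² = (0.2000,0.1000)
o3: d²=85 > ρ²=25 → inactive
o4: d²=53 > ρ²=25 → inactive
F = F_att + ΣF_rep = (1.2000,-4.4000)
Δp = p'−p = (0.1200,-0.4400); α = Δx/Fx = (3/25) / (6/5) = 1/10
check: Δy/Fy = (-11/25) / (-22/5) = 1/10 ✓

α = 1/10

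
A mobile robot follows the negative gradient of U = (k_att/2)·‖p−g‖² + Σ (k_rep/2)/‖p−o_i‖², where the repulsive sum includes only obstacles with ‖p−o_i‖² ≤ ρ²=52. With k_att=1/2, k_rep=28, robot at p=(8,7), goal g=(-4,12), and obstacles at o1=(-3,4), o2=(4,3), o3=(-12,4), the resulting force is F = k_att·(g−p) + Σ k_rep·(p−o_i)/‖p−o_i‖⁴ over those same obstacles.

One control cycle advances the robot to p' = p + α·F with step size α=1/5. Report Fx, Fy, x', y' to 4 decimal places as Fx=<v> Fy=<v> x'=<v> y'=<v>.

F_att = 1/2·(g−p) = 1/2·(-12,5) = (-6.0000,2.5000)
o1: d²=130 > ρ²=52 → inactive
o2: d²=32 ≤ ρ²=52; F_rep = 28·(4,4)/32² = (0.1094,0.1094)
o3: d²=409 > ρ²=52 → inactive
F = F_att + ΣF_rep = (-5.8906,2.6094)
p' = p + 1/5·F = (6.8219,7.5219)

Fx=-5.8906 Fy=2.6094 x'=6.8219 y'=7.5219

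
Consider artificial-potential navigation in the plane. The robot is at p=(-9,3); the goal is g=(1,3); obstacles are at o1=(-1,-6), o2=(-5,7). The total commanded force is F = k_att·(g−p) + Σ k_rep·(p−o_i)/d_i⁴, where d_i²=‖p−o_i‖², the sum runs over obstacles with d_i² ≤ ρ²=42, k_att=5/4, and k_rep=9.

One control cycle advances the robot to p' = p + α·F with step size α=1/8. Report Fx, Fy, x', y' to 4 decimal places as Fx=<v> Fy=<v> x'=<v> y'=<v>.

Fx=12.4648 Fy=-0.0352 x'=-7.4419 y'=2.9956

F_att = 5/4·(g−p) = 5/4·(10,0) = (12.5000,0.0000)
o1: d²=145 > ρ²=42 → inactive
o2: d²=32 ≤ ρ²=42; F_rep = 9·(-4,-4)/32² = (-0.0352,-0.0352)
F = F_att + ΣF_rep = (12.4648,-0.0352)
p' = p + 1/8·F = (-7.4419,2.9956)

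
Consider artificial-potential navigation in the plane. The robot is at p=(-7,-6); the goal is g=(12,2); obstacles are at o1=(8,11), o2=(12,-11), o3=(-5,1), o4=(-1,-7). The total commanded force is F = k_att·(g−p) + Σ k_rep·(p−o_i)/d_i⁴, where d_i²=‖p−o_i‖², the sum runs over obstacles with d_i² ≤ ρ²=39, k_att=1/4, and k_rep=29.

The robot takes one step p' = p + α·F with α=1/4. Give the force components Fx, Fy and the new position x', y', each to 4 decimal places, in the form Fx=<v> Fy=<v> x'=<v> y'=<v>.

Fx=4.6229 Fy=2.0212 x'=-5.8443 y'=-5.4947

F_att = 1/4·(g−p) = 1/4·(19,8) = (4.7500,2.0000)
o1: d²=514 > ρ²=39 → inactive
o2: d²=386 > ρ²=39 → inactive
o3: d²=53 > ρ²=39 → inactive
o4: d²=37 ≤ ρ²=39; F_rep = 29·(-6,1)/37² = (-0.1271,0.0212)
F = F_att + ΣF_rep = (4.6229,2.0212)
p' = p + 1/4·F = (-5.8443,-5.4947)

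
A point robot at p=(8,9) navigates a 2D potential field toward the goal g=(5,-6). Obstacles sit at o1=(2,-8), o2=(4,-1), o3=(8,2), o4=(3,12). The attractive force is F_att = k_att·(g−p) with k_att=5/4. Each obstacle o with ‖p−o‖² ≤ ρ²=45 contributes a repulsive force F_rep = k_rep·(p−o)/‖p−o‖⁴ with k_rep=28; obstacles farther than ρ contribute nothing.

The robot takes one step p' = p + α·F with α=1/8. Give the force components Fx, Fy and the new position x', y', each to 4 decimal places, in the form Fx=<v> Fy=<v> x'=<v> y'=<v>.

F_att = 5/4·(g−p) = 5/4·(-3,-15) = (-3.7500,-18.7500)
o1: d²=325 > ρ²=45 → inactive
o2: d²=116 > ρ²=45 → inactive
o3: d²=49 > ρ²=45 → inactive
o4: d²=34 ≤ ρ²=45; F_rep = 28·(5,-3)/34² = (0.1211,-0.0727)
F = F_att + ΣF_rep = (-3.6289,-18.8227)
p' = p + 1/8·F = (7.5464,6.6472)

Fx=-3.6289 Fy=-18.8227 x'=7.5464 y'=6.6472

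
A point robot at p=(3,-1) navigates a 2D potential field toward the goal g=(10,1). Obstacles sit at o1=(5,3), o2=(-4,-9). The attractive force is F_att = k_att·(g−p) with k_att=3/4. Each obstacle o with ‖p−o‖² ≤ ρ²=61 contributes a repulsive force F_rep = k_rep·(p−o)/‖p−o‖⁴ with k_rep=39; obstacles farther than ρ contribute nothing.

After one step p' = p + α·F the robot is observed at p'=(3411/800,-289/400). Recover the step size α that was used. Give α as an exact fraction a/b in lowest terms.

α = 1/4

F_att = 3/4·(g−p) = 3/4·(7,2) = (5.2500,1.5000)
o1: d²=20 ≤ ρ²=61; F_rep = 39·(-2,-4)/20² = (-0.1950,-0.3900)
o2: d²=113 > ρ²=61 → inactive
F = F_att + ΣF_rep = (5.0550,1.1100)
Δp = p'−p = (1.2637,0.2775); α = Δx/Fx = (1011/800) / (1011/200) = 1/4
check: Δy/Fy = (111/400) / (111/100) = 1/4 ✓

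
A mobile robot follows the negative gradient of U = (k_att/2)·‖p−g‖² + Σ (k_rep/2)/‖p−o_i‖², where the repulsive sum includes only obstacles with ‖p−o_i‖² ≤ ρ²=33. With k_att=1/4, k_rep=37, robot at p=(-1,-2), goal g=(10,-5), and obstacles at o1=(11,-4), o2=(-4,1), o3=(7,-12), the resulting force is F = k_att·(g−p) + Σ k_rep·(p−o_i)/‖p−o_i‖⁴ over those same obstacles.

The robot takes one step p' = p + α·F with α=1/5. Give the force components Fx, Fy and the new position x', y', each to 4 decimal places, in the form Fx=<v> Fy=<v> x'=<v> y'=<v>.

F_att = 1/4·(g−p) = 1/4·(11,-3) = (2.7500,-0.7500)
o1: d²=148 > ρ²=33 → inactive
o2: d²=18 ≤ ρ²=33; F_rep = 37·(3,-3)/18² = (0.3426,-0.3426)
o3: d²=164 > ρ²=33 → inactive
F = F_att + ΣF_rep = (3.0926,-1.0926)
p' = p + 1/5·F = (-0.3815,-2.2185)

Fx=3.0926 Fy=-1.0926 x'=-0.3815 y'=-2.2185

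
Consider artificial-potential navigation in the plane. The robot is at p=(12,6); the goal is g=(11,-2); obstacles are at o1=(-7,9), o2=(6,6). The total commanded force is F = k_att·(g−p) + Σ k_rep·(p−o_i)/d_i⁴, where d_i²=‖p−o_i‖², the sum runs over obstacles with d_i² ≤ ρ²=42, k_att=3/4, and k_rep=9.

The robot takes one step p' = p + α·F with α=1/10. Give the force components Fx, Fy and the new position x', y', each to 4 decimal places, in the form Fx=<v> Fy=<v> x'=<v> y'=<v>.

F_att = 3/4·(g−p) = 3/4·(-1,-8) = (-0.7500,-6.0000)
o1: d²=370 > ρ²=42 → inactive
o2: d²=36 ≤ ρ²=42; F_rep = 9·(6,0)/36² = (0.0417,0.0000)
F = F_att + ΣF_rep = (-0.7083,-6.0000)
p' = p + 1/10·F = (11.9292,5.4000)

Fx=-0.7083 Fy=-6.0000 x'=11.9292 y'=5.4000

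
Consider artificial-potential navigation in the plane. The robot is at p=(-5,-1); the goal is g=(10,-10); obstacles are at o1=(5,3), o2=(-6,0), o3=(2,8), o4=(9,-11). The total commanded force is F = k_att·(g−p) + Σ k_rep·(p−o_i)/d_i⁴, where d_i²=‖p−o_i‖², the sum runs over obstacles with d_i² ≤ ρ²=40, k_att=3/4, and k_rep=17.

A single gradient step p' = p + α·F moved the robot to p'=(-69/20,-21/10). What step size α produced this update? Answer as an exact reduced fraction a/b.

α = 1/10

F_att = 3/4·(g−p) = 3/4·(15,-9) = (11.2500,-6.7500)
o1: d²=116 > ρ²=40 → inactive
o2: d²=2 ≤ ρ²=40; F_rep = 17·(1,-1)/2² = (4.2500,-4.2500)
o3: d²=130 > ρ²=40 → inactive
o4: d²=296 > ρ²=40 → inactive
F = F_att + ΣF_rep = (15.5000,-11.0000)
Δp = p'−p = (1.5500,-1.1000); α = Δx/Fx = (31/20) / (31/2) = 1/10
check: Δy/Fy = (-11/10) / (-11) = 1/10 ✓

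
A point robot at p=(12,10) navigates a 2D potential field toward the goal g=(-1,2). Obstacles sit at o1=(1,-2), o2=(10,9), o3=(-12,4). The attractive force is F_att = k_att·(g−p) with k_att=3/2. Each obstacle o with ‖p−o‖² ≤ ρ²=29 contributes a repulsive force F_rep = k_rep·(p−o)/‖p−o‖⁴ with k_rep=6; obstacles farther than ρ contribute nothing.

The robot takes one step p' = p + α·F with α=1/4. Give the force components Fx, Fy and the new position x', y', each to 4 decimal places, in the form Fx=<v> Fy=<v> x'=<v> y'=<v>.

Fx=-19.0200 Fy=-11.7600 x'=7.2450 y'=7.0600

F_att = 3/2·(g−p) = 3/2·(-13,-8) = (-19.5000,-12.0000)
o1: d²=265 > ρ²=29 → inactive
o2: d²=5 ≤ ρ²=29; F_rep = 6·(2,1)/5² = (0.4800,0.2400)
o3: d²=612 > ρ²=29 → inactive
F = F_att + ΣF_rep = (-19.0200,-11.7600)
p' = p + 1/4·F = (7.2450,7.0600)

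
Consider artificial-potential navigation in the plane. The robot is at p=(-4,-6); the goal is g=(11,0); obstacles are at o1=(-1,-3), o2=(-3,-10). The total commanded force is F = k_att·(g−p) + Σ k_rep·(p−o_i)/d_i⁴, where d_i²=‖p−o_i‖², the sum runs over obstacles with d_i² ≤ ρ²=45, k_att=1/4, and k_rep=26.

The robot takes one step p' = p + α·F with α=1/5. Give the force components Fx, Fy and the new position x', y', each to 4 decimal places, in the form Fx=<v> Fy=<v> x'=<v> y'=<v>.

F_att = 1/4·(g−p) = 1/4·(15,6) = (3.7500,1.5000)
o1: d²=18 ≤ ρ²=45; F_rep = 26·(-3,-3)/18² = (-0.2407,-0.2407)
o2: d²=17 ≤ ρ²=45; F_rep = 26·(-1,4)/17² = (-0.0900,0.3599)
F = F_att + ΣF_rep = (3.4193,1.6191)
p' = p + 1/5·F = (-3.3161,-5.6762)

Fx=3.4193 Fy=1.6191 x'=-3.3161 y'=-5.6762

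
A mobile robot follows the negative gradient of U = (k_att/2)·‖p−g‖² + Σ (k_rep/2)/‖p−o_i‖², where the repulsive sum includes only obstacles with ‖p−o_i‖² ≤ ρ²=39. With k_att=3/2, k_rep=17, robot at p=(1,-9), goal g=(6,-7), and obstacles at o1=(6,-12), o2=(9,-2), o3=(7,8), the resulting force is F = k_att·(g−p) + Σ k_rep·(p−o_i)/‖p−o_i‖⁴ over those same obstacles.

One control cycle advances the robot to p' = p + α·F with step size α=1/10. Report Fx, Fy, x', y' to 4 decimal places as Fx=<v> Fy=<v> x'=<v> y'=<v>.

Fx=7.4265 Fy=3.0441 x'=1.7426 y'=-8.6956

F_att = 3/2·(g−p) = 3/2·(5,2) = (7.5000,3.0000)
o1: d²=34 ≤ ρ²=39; F_rep = 17·(-5,3)/34² = (-0.0735,0.0441)
o2: d²=113 > ρ²=39 → inactive
o3: d²=325 > ρ²=39 → inactive
F = F_att + ΣF_rep = (7.4265,3.0441)
p' = p + 1/10·F = (1.7426,-8.6956)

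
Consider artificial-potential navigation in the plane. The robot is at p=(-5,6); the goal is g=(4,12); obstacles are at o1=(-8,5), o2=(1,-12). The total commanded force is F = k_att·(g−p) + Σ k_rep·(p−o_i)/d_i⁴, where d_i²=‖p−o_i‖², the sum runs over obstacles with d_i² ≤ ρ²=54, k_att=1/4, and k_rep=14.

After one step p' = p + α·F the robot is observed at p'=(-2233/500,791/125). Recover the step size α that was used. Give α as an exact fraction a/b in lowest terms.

F_att = 1/4·(g−p) = 1/4·(9,6) = (2.2500,1.5000)
o1: d²=10 ≤ ρ²=54; F_rep = 14·(3,1)/10² = (0.4200,0.1400)
o2: d²=360 > ρ²=54 → inactive
F = F_att + ΣF_rep = (2.6700,1.6400)
Δp = p'−p = (0.5340,0.3280); α = Δx/Fx = (267/500) / (267/100) = 1/5
check: Δy/Fy = (41/125) / (41/25) = 1/5 ✓

α = 1/5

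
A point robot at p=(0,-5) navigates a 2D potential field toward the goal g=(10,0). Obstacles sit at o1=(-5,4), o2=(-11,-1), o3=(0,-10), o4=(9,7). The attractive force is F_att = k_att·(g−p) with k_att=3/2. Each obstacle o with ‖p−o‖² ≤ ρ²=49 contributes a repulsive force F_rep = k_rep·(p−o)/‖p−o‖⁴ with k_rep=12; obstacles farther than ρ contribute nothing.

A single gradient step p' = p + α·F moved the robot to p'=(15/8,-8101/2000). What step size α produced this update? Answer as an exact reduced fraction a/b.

α = 1/8

F_att = 3/2·(g−p) = 3/2·(10,5) = (15.0000,7.5000)
o1: d²=106 > ρ²=49 → inactive
o2: d²=137 > ρ²=49 → inactive
o3: d²=25 ≤ ρ²=49; F_rep = 12·(0,5)/25² = (0.0000,0.0960)
o4: d²=225 > ρ²=49 → inactive
F = F_att + ΣF_rep = (15.0000,7.5960)
Δp = p'−p = (1.8750,0.9495); α = Δx/Fx = (15/8) / (15) = 1/8
check: Δy/Fy = (1899/2000) / (1899/250) = 1/8 ✓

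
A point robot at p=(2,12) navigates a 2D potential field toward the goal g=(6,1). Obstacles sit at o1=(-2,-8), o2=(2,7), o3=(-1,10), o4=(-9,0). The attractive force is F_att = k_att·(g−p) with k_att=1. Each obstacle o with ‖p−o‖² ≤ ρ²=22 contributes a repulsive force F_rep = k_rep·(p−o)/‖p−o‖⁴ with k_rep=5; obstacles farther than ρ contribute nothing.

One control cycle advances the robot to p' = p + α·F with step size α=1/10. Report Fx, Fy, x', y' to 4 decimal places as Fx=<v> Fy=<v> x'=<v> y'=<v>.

Fx=4.0888 Fy=-10.9408 x'=2.4089 y'=10.9059

F_att = 1·(g−p) = 1·(4,-11) = (4.0000,-11.0000)
o1: d²=416 > ρ²=22 → inactive
o2: d²=25 > ρ²=22 → inactive
o3: d²=13 ≤ ρ²=22; F_rep = 5·(3,2)/13² = (0.0888,0.0592)
o4: d²=265 > ρ²=22 → inactive
F = F_att + ΣF_rep = (4.0888,-10.9408)
p' = p + 1/10·F = (2.4089,10.9059)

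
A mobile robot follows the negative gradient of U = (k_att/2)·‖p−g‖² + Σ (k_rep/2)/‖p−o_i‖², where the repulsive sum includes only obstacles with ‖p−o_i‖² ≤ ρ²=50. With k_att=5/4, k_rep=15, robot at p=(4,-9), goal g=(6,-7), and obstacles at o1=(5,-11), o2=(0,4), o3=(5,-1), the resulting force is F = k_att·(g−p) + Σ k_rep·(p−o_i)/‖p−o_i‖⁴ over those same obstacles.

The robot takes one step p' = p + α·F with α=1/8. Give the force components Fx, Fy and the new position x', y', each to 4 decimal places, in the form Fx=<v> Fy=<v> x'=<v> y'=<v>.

Fx=1.9000 Fy=3.7000 x'=4.2375 y'=-8.5375

F_att = 5/4·(g−p) = 5/4·(2,2) = (2.5000,2.5000)
o1: d²=5 ≤ ρ²=50; F_rep = 15·(-1,2)/5² = (-0.6000,1.2000)
o2: d²=185 > ρ²=50 → inactive
o3: d²=65 > ρ²=50 → inactive
F = F_att + ΣF_rep = (1.9000,3.7000)
p' = p + 1/8·F = (4.2375,-8.5375)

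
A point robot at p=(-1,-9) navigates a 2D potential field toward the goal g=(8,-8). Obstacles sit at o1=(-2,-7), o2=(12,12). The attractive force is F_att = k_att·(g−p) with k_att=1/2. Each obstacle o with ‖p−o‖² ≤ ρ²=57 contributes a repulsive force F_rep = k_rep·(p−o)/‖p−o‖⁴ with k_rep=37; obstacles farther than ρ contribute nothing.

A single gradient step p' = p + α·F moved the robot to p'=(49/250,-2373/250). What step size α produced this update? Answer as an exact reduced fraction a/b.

F_att = 1/2·(g−p) = 1/2·(9,1) = (4.5000,0.5000)
o1: d²=5 ≤ ρ²=57; F_rep = 37·(1,-2)/5² = (1.4800,-2.9600)
o2: d²=610 > ρ²=57 → inactive
F = F_att + ΣF_rep = (5.9800,-2.4600)
Δp = p'−p = (1.1960,-0.4920); α = Δx/Fx = (299/250) / (299/50) = 1/5
check: Δy/Fy = (-123/250) / (-123/50) = 1/5 ✓

α = 1/5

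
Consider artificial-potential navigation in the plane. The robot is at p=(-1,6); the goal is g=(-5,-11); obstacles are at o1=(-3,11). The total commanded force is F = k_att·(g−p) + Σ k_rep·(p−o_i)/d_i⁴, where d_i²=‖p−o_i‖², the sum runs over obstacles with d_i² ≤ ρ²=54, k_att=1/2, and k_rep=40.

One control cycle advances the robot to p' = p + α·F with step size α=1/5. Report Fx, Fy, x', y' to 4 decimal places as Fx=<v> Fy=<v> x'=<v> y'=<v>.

F_att = 1/2·(g−p) = 1/2·(-4,-17) = (-2.0000,-8.5000)
o1: d²=29 ≤ ρ²=54; F_rep = 40·(2,-5)/29² = (0.0951,-0.2378)
F = F_att + ΣF_rep = (-1.9049,-8.7378)
p' = p + 1/5·F = (-1.3810,4.2524)

Fx=-1.9049 Fy=-8.7378 x'=-1.3810 y'=4.2524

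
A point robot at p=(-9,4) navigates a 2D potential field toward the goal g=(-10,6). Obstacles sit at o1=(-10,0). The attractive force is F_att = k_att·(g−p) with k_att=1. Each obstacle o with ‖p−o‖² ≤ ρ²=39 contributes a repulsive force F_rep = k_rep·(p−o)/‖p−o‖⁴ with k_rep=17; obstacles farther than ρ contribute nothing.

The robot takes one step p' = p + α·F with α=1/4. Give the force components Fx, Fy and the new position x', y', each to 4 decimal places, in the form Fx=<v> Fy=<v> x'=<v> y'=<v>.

F_att = 1·(g−p) = 1·(-1,2) = (-1.0000,2.0000)
o1: d²=17 ≤ ρ²=39; F_rep = 17·(1,4)/17² = (0.0588,0.2353)
F = F_att + ΣF_rep = (-0.9412,2.2353)
p' = p + 1/4·F = (-9.2353,4.5588)

Fx=-0.9412 Fy=2.2353 x'=-9.2353 y'=4.5588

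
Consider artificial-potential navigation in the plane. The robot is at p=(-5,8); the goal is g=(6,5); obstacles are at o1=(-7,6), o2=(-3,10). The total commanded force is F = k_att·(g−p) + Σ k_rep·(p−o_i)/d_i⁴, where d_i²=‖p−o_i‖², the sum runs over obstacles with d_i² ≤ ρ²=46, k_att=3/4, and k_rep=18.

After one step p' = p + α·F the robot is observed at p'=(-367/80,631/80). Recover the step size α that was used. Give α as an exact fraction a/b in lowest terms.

α = 1/20

F_att = 3/4·(g−p) = 3/4·(11,-3) = (8.2500,-2.2500)
o1: d²=8 ≤ ρ²=46; F_rep = 18·(2,2)/8² = (0.5625,0.5625)
o2: d²=8 ≤ ρ²=46; F_rep = 18·(-2,-2)/8² = (-0.5625,-0.5625)
F = F_att + ΣF_rep = (8.2500,-2.2500)
Δp = p'−p = (0.4125,-0.1125); α = Δx/Fx = (33/80) / (33/4) = 1/20
check: Δy/Fy = (-9/80) / (-9/4) = 1/20 ✓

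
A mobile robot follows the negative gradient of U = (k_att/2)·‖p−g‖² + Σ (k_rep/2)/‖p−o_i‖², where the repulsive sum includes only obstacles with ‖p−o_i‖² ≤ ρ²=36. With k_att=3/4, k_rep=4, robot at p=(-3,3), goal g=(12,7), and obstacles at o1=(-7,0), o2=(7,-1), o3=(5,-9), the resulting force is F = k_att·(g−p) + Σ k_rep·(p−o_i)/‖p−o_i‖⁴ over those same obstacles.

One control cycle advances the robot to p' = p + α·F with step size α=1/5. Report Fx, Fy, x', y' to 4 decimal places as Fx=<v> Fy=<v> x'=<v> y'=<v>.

Fx=11.2756 Fy=3.0192 x'=-0.7449 y'=3.6038

F_att = 3/4·(g−p) = 3/4·(15,4) = (11.2500,3.0000)
o1: d²=25 ≤ ρ²=36; F_rep = 4·(4,3)/25² = (0.0256,0.0192)
o2: d²=116 > ρ²=36 → inactive
o3: d²=208 > ρ²=36 → inactive
F = F_att + ΣF_rep = (11.2756,3.0192)
p' = p + 1/5·F = (-0.7449,3.6038)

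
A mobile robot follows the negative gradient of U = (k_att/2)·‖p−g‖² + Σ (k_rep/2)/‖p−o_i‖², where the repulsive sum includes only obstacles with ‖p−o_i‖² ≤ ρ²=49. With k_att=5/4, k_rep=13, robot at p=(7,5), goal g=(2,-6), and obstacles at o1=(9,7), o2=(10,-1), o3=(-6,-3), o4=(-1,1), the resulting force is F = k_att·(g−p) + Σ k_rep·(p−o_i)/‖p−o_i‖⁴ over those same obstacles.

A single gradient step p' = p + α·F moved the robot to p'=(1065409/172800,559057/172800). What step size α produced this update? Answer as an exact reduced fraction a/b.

α = 1/8

F_att = 5/4·(g−p) = 5/4·(-5,-11) = (-6.2500,-13.7500)
o1: d²=8 ≤ ρ²=49; F_rep = 13·(-2,-2)/8² = (-0.4062,-0.4062)
o2: d²=45 ≤ ρ²=49; F_rep = 13·(-3,6)/45² = (-0.0193,0.0385)
o3: d²=233 > ρ²=49 → inactive
o4: d²=80 > ρ²=49 → inactive
F = F_att + ΣF_rep = (-6.6755,-14.1177)
Δp = p'−p = (-0.8344,-1.7647); α = Δx/Fx = (-144191/172800) / (-144191/21600) = 1/8
check: Δy/Fy = (-304943/172800) / (-304943/21600) = 1/8 ✓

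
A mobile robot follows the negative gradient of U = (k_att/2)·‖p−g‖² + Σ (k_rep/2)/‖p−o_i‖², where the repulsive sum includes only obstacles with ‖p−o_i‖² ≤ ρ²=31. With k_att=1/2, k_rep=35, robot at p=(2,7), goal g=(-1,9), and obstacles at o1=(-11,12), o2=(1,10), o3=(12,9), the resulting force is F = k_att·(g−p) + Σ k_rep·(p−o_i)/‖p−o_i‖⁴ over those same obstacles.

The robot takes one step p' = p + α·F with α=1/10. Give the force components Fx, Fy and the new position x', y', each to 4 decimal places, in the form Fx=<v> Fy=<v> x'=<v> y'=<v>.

Fx=-1.1500 Fy=-0.0500 x'=1.8850 y'=6.9950

F_att = 1/2·(g−p) = 1/2·(-3,2) = (-1.5000,1.0000)
o1: d²=194 > ρ²=31 → inactive
o2: d²=10 ≤ ρ²=31; F_rep = 35·(1,-3)/10² = (0.3500,-1.0500)
o3: d²=104 > ρ²=31 → inactive
F = F_att + ΣF_rep = (-1.1500,-0.0500)
p' = p + 1/10·F = (1.8850,6.9950)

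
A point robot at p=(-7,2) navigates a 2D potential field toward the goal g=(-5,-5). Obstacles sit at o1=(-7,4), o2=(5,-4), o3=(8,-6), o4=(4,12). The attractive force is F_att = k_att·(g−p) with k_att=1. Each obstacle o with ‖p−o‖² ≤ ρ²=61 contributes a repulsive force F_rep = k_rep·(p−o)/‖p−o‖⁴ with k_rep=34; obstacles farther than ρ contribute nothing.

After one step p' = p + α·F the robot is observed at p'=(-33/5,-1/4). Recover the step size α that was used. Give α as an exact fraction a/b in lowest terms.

α = 1/5

F_att = 1·(g−p) = 1·(2,-7) = (2.0000,-7.0000)
o1: d²=4 ≤ ρ²=61; F_rep = 34·(0,-2)/4² = (0.0000,-4.2500)
o2: d²=180 > ρ²=61 → inactive
o3: d²=289 > ρ²=61 → inactive
o4: d²=221 > ρ²=61 → inactive
F = F_att + ΣF_rep = (2.0000,-11.2500)
Δp = p'−p = (0.4000,-2.2500); α = Δx/Fx = (2/5) / (2) = 1/5
check: Δy/Fy = (-9/4) / (-45/4) = 1/5 ✓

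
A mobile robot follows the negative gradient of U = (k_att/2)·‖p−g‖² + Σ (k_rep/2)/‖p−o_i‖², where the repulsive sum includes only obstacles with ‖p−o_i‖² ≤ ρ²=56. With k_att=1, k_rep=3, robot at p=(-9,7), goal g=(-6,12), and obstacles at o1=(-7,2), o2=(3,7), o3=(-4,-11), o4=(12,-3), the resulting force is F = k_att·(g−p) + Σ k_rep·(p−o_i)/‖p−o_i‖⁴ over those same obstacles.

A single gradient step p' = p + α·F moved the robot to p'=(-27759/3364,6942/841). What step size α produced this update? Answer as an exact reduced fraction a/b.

F_att = 1·(g−p) = 1·(3,5) = (3.0000,5.0000)
o1: d²=29 ≤ ρ²=56; F_rep = 3·(-2,5)/29² = (-0.0071,0.0178)
o2: d²=144 > ρ²=56 → inactive
o3: d²=349 > ρ²=56 → inactive
o4: d²=541 > ρ²=56 → inactive
F = F_att + ΣF_rep = (2.9929,5.0178)
Δp = p'−p = (0.7482,1.2545); α = Δx/Fx = (2517/3364) / (2517/841) = 1/4
check: Δy/Fy = (1055/841) / (4220/841) = 1/4 ✓

α = 1/4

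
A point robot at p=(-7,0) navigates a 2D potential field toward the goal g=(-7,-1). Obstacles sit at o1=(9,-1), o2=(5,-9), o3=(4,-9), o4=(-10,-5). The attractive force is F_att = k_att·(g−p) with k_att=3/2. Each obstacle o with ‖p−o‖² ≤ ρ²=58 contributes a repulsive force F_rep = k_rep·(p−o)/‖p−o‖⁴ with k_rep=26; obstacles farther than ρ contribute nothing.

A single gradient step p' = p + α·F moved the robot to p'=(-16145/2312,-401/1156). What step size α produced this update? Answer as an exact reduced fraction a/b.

F_att = 3/2·(g−p) = 3/2·(0,-1) = (0.0000,-1.5000)
o1: d²=257 > ρ²=58 → inactive
o2: d²=225 > ρ²=58 → inactive
o3: d²=202 > ρ²=58 → inactive
o4: d²=34 ≤ ρ²=58; F_rep = 26·(3,5)/34² = (0.0675,0.1125)
F = F_att + ΣF_rep = (0.0675,-1.3875)
Δp = p'−p = (0.0169,-0.3469); α = Δx/Fx = (39/2312) / (39/578) = 1/4
check: Δy/Fy = (-401/1156) / (-401/289) = 1/4 ✓

α = 1/4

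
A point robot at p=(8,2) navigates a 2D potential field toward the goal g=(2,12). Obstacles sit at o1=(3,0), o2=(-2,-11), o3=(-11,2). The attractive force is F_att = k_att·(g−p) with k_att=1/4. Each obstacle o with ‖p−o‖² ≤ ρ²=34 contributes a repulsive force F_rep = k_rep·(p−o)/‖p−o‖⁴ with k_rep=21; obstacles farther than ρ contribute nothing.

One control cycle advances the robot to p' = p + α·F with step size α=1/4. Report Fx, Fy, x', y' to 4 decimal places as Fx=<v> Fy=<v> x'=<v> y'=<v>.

Fx=-1.3751 Fy=2.5499 x'=7.6562 y'=2.6375

F_att = 1/4·(g−p) = 1/4·(-6,10) = (-1.5000,2.5000)
o1: d²=29 ≤ ρ²=34; F_rep = 21·(5,2)/29² = (0.1249,0.0499)
o2: d²=269 > ρ²=34 → inactive
o3: d²=361 > ρ²=34 → inactive
F = F_att + ΣF_rep = (-1.3751,2.5499)
p' = p + 1/4·F = (7.6562,2.6375)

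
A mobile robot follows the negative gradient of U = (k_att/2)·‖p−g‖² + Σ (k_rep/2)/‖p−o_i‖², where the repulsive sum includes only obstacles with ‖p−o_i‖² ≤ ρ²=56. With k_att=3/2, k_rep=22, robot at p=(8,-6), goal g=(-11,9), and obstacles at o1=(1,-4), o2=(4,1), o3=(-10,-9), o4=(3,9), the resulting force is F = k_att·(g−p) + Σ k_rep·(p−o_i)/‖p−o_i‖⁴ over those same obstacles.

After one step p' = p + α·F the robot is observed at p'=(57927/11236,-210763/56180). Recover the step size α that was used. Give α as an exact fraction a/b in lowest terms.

α = 1/10

F_att = 3/2·(g−p) = 3/2·(-19,15) = (-28.5000,22.5000)
o1: d²=53 ≤ ρ²=56; F_rep = 22·(7,-2)/53² = (0.0548,-0.0157)
o2: d²=65 > ρ²=56 → inactive
o3: d²=333 > ρ²=56 → inactive
o4: d²=250 > ρ²=56 → inactive
F = F_att + ΣF_rep = (-28.4452,22.4843)
Δp = p'−p = (-2.8445,2.2484); α = Δx/Fx = (-31961/11236) / (-159805/5618) = 1/10
check: Δy/Fy = (126317/56180) / (126317/5618) = 1/10 ✓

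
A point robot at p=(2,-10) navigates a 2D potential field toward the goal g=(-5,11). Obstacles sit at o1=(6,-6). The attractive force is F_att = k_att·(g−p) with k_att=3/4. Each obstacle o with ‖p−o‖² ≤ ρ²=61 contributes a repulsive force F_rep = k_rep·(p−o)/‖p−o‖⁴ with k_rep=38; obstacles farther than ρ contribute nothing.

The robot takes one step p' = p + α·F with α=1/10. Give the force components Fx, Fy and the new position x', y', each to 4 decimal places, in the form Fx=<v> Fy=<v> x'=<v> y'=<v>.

F_att = 3/4·(g−p) = 3/4·(-7,21) = (-5.2500,15.7500)
o1: d²=32 ≤ ρ²=61; F_rep = 38·(-4,-4)/32² = (-0.1484,-0.1484)
F = F_att + ΣF_rep = (-5.3984,15.6016)
p' = p + 1/10·F = (1.4602,-8.4398)

Fx=-5.3984 Fy=15.6016 x'=1.4602 y'=-8.4398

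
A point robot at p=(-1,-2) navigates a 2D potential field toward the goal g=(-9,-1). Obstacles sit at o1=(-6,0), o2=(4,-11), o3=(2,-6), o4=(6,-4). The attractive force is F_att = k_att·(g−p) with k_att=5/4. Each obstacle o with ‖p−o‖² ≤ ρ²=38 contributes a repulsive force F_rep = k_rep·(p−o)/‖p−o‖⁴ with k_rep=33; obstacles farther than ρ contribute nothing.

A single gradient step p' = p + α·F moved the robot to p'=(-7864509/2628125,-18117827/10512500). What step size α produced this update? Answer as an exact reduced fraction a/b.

α = 1/5

F_att = 5/4·(g−p) = 5/4·(-8,1) = (-10.0000,1.2500)
o1: d²=29 ≤ ρ²=38; F_rep = 33·(5,-2)/29² = (0.1962,-0.0785)
o2: d²=106 > ρ²=38 → inactive
o3: d²=25 ≤ ρ²=38; F_rep = 33·(-3,4)/25² = (-0.1584,0.2112)
o4: d²=53 > ρ²=38 → inactive
F = F_att + ΣF_rep = (-9.9622,1.3827)
Δp = p'−p = (-1.9924,0.2765); α = Δx/Fx = (-5236384/2628125) / (-5236384/525625) = 1/5
check: Δy/Fy = (2907173/10512500) / (2907173/2102500) = 1/5 ✓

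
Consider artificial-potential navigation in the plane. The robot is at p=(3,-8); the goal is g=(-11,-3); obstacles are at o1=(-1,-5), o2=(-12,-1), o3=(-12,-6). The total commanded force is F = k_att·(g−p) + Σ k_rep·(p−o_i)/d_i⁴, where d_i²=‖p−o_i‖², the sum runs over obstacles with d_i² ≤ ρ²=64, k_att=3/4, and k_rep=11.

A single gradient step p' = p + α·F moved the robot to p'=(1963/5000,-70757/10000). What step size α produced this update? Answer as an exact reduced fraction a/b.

F_att = 3/4·(g−p) = 3/4·(-14,5) = (-10.5000,3.7500)
o1: d²=25 ≤ ρ²=64; F_rep = 11·(4,-3)/25² = (0.0704,-0.0528)
o2: d²=274 > ρ²=64 → inactive
o3: d²=229 > ρ²=64 → inactive
F = F_att + ΣF_rep = (-10.4296,3.6972)
Δp = p'−p = (-2.6074,0.9243); α = Δx/Fx = (-13037/5000) / (-13037/1250) = 1/4
check: Δy/Fy = (9243/10000) / (9243/2500) = 1/4 ✓

α = 1/4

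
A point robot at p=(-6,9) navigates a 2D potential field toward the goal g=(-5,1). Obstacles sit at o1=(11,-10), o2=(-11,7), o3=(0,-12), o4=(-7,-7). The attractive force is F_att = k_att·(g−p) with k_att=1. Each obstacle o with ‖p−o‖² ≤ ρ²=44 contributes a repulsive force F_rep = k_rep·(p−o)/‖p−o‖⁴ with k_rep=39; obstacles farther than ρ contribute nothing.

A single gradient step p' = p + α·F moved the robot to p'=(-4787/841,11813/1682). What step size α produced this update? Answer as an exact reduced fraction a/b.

F_att = 1·(g−p) = 1·(1,-8) = (1.0000,-8.0000)
o1: d²=650 > ρ²=44 → inactive
o2: d²=29 ≤ ρ²=44; F_rep = 39·(5,2)/29² = (0.2319,0.0927)
o3: d²=477 > ρ²=44 → inactive
o4: d²=257 > ρ²=44 → inactive
F = F_att + ΣF_rep = (1.2319,-7.9073)
Δp = p'−p = (0.3080,-1.9768); α = Δx/Fx = (259/841) / (1036/841) = 1/4
check: Δy/Fy = (-3325/1682) / (-6650/841) = 1/4 ✓

α = 1/4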